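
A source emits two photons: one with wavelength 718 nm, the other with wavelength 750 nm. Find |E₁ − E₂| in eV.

Using E = hc/λ: E₁ = 2.767 × 10^-19 J, E₂ = 2.649 × 10^-19 J.
|ΔE| = |2.767 × 10^-19 − 2.649 × 10^-19| = 1.18 × 10^-20 J = 0.0737 eV.

0.0737 eV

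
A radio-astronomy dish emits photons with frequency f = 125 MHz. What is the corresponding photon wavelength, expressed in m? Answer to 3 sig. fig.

Convert to SI: f = 125 MHz = 1.25e8 Hz.
Apply λ = c/f: λ = 2.398 m.
So λ ≈ 2.40 m.

2.40 m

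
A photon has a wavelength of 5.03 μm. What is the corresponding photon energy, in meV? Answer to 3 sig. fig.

246 meV

Convert to SI: λ = 5.03 μm = 5.03·10^-6 m.
The photon relation is E = hc/λ, giving E = 3.949·10^-20 J.
Converting to meV: E = 246.5 meV ≈ 246 meV.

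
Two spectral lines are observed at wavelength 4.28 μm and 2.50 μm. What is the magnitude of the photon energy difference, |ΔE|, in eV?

0.206 eV

Using E = hc/λ: E₁ = 4.641 × 10^-20 J, E₂ = 7.946 × 10^-20 J.
|ΔE| = |4.641 × 10^-20 − 7.946 × 10^-20| = 3.30 × 10^-20 J = 0.206 eV.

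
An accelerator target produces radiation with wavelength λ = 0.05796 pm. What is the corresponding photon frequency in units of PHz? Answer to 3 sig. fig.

5.17e6 PHz

In SI units: λ = 0.05796 pm = 5.796e-14 m.
Apply f = c/λ: f = 5.172e21 Hz.
Converting to PHz: f = 5.172e6 PHz ≈ 5.17e6 PHz.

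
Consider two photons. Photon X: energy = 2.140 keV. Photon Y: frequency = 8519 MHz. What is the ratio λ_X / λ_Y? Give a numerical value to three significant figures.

1.65e-8

λ_X = 5.794e-10 m (from energy = 2.140 keV, via λ = hc/E).
λ_Y = 0.03519 m (from frequency = 8519 MHz, via λ = c/f).
Ratio = 5.794e-10 / 0.03519 = 1.65e-8.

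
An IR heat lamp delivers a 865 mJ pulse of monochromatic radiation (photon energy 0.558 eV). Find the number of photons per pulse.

9.68 × 10^18 photons

Per-photon energy: E = 8.940 × 10^-20 J (from energy = 0.558 eV).
N = E_total / E_photon = 0.865 J / 8.940 × 10^-20 J = 9.68 × 10^18.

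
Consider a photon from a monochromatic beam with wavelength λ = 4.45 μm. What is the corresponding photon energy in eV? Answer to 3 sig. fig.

(h = 6.62607015 × 10^-34 J·s, c = 2.99792458 × 10^8 m/s, 1 eV = 1.602176634 × 10^-19 J.)
First convert: λ = 4.45 μm = 4.45 × 10^-6 m.
Since E = hc/λ for a photon, E = 4.464 × 10^-20 J.
Converting to eV: E = 0.2786 eV ≈ 0.279 eV.

0.279 eV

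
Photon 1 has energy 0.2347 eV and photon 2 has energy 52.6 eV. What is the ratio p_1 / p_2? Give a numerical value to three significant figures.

p_1 = 1.254e-28 kg·m/s (from energy = 0.2347 eV, via p = E/c).
p_2 = 2.811e-26 kg·m/s (from energy = 52.6 eV, via p = E/c).
Ratio = 1.254e-28 / 2.811e-26 = 4.46e-3.

4.46e-3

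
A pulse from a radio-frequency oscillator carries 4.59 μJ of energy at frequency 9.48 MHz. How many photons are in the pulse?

Per-photon energy: E = 6.282 × 10^-27 J (from frequency = 9.48 MHz).
N = E_total / E_photon = 4.59 × 10^-6 J / 6.282 × 10^-27 J = 7.31 × 10^20.

7.31 × 10^20 photons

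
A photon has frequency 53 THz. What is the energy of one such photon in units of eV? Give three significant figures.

Convert to SI: f = 53 THz = 5.3 × 10^13 Hz.
The photon relation is E = hf, giving E = 3.512 × 10^-20 J.
Converting to eV: E = 0.2192 eV ≈ 0.219 eV.

0.219 eV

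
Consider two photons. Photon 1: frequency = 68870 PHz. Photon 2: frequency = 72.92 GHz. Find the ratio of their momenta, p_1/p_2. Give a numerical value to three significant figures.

p_1 = 1.522 × 10^-22 kg·m/s (from frequency = 68870 PHz, via p = hf/c).
p_2 = 1.612 × 10^-31 kg·m/s (from frequency = 72.92 GHz, via p = hf/c).
Ratio = 1.522 × 10^-22 / 1.612 × 10^-31 = 9.44 × 10^8.

9.44 × 10^8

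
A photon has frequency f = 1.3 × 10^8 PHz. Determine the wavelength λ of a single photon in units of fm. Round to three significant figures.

2.31 fm

First convert: f = 1.3 × 10^8 PHz = 1.3 × 10^23 Hz.
For a photon λ = c/f, so λ = 2.306 × 10^-15 m.
Converting to fm: λ = 2.306 fm ≈ 2.31 fm.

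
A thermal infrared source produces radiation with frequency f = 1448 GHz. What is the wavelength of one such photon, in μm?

207 μm

First convert: f = 1448 GHz = 1.448 × 10^12 Hz.
For a photon λ = c/f, so λ = 2.070 × 10^-4 m.
Converting to μm: λ = 207.0 μm ≈ 207 μm.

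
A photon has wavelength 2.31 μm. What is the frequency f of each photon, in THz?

130 THz

(c = 2.99792458 × 10^8 m/s.)
In SI units: λ = 2.31 μm = 2.31 × 10^-6 m.
For a photon f = c/λ, so f = 1.298 × 10^14 Hz.
Converting to THz: f = 129.8 THz ≈ 130 THz.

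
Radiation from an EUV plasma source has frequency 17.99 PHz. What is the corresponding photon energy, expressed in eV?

74.4 eV

First convert: f = 17.99 PHz = 1.799e16 Hz.
For a photon E = hf, so E = 1.192e-17 J.
Converting to eV: E = 74.40 eV ≈ 74.4 eV.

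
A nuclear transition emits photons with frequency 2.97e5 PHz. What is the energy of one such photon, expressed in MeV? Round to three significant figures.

1.23 MeV

Convert to SI: f = 2.97e5 PHz = 2.97e20 Hz.
For a photon E = hf, so E = 1.968e-13 J.
Converting to MeV: E = 1.228 MeV ≈ 1.23 MeV.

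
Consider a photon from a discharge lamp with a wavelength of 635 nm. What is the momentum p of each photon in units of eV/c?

1.95 eV/c

First convert: λ = 635 nm = 6.35 × 10^-7 m.
Apply p = h/λ: p = 1.043 × 10^-27 kg·m/s.
Converting to eV/c: p = 1.953 eV/c ≈ 1.95 eV/c.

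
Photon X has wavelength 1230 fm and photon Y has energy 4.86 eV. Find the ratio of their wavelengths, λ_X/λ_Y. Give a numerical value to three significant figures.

4.82e-6

λ_X = 1.230e-12 m (from wavelength = 1230 fm, via λ given directly).
λ_Y = 2.551e-7 m (from energy = 4.86 eV, via λ = hc/E).
Ratio = 1.230e-12 / 2.551e-7 = 4.82e-6.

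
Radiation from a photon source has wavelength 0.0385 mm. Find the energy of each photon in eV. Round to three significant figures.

0.0322 eV

First convert: λ = 0.0385 mm = 3.85e-5 m.
Apply E = hc/λ: E = 5.160e-21 J.
Converting to eV: E = 0.03220 eV ≈ 0.0322 eV.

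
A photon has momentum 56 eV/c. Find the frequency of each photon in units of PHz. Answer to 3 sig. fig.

13.5 PHz

Take h = 6.62607015·10^-34 J·s, c = 2.99792458·10^8 m/s, 1 eV = 1.602176634·10^-19 J.
First convert: p = 56 eV/c = 2.9928·10^-26 kg·m/s.
Since f = pc/h for a photon, f = 1.354·10^16 Hz.
Converting to PHz: f = 13.54 PHz ≈ 13.5 PHz.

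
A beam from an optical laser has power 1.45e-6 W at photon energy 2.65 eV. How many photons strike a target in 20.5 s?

Total energy: E_total = P·t = 1.45e-6 × 20.5 = 2.973e-5 J.
Per-photon energy: E = 4.246e-19 J.
N = E_total / E_photon = 7.00e13.

7.00e13 photons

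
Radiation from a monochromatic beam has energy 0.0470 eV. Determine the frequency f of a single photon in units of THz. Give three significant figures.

11.4 THz

In SI units: E = 0.0470 eV = 7.5302e-21 J.
Apply f = E/h: f = 1.136e13 Hz.
Converting to THz: f = 11.36 THz ≈ 11.4 THz.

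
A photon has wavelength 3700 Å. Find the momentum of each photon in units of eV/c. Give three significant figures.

Use h = 6.62607015·10^-34 J·s, c = 2.99792458·10^8 m/s, 1 eV = 1.602176634·10^-19 J.
Convert to SI: λ = 3700 Å = 3.7·10^-7 m.
Apply p = h/λ: p = 1.791·10^-27 kg·m/s.
Converting to eV/c: p = 3.351 eV/c ≈ 3.35 eV/c.

3.35 eV/c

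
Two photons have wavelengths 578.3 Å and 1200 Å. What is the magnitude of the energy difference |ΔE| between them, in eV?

11.1 eV

Using E = hc/λ: E₁ = 3.4350e-18 J, E₂ = 1.6554e-18 J.
|ΔE| = |3.4350e-18 − 1.6554e-18| = 1.78e-18 J = 11.1 eV.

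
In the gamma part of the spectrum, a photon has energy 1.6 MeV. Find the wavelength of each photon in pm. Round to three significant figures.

Take h = 6.62607015 × 10^-34 J·s, c = 2.99792458 × 10^8 m/s, 1 eV = 1.602176634 × 10^-19 J.
In SI units: E = 1.6 MeV = 2.5635 × 10^-13 J.
The photon relation is λ = hc/E, giving λ = 7.749 × 10^-13 m.
Converting to pm: λ = 0.7749 pm ≈ 0.775 pm.

0.775 pm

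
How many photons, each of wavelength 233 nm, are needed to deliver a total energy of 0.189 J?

2.22 × 10^17 photons

Per-photon energy: E = 8.526 × 10^-19 J (from wavelength = 233 nm).
N = E_total / E_photon = 0.189 J / 8.526 × 10^-19 J = 2.22 × 10^17.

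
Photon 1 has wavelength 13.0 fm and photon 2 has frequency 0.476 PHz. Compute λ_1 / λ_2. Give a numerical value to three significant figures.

2.06e-8

λ_1 = 1.300e-14 m (from wavelength = 13.0 fm, via λ given directly).
λ_2 = 6.298e-7 m (from frequency = 0.476 PHz, via λ = c/f).
Ratio = 1.300e-14 / 6.298e-7 = 2.06e-8.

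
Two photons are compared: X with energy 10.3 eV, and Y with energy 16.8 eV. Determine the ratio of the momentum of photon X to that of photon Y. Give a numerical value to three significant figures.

p_X = 5.505 × 10^-27 kg·m/s (from energy = 10.3 eV, via p = E/c).
p_Y = 8.978 × 10^-27 kg·m/s (from energy = 16.8 eV, via p = E/c).
Ratio = 5.505 × 10^-27 / 8.978 × 10^-27 = 0.613.

0.613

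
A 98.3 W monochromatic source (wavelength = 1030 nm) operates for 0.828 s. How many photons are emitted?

4.22 × 10^20 photons

Total energy: E_total = P·t = 98.3 × 0.828 = 81.39 J.
Per-photon energy: E = 1.929 × 10^-19 J.
N = E_total / E_photon = 4.22 × 10^20.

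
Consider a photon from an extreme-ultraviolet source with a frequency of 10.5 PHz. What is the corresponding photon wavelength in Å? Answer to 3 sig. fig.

In SI units: f = 10.5 PHz = 1.05 × 10^16 Hz.
Since λ = c/f for a photon, λ = 2.855 × 10^-8 m.
Converting to Å: λ = 285.5 Å ≈ 286 Å.

286 Å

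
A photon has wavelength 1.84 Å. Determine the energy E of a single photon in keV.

In SI units: λ = 1.84 Å = 1.84 × 10^-10 m.
For a photon E = hc/λ, so E = 1.080 × 10^-15 J.
Converting to keV: E = 6.738 keV ≈ 6.74 keV.

6.74 keV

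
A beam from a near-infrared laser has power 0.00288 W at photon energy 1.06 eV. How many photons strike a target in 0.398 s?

Total energy: E_total = P·t = 0.00288 × 0.398 = 0.001146 J.
Per-photon energy: E = 1.698 × 10^-19 J.
N = E_total / E_photon = 6.75 × 10^15.

6.75 × 10^15 photons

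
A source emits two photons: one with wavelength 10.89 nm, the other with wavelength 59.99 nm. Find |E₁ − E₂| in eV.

Using E = hc/λ: E₁ = 1.8241 × 10^-17 J, E₂ = 3.3113 × 10^-18 J.
|ΔE| = |1.8241 × 10^-17 − 3.3113 × 10^-18| = 1.49 × 10^-17 J = 93.2 eV.

93.2 eV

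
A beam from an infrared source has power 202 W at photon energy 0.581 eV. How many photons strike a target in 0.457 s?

Total energy: E_total = P·t = 202 × 0.457 = 92.31 J.
Per-photon energy: E = 9.309e-20 J.
N = E_total / E_photon = 9.92e20.

9.92e20 photons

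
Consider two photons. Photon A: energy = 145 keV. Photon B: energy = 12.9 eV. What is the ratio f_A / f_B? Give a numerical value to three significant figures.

f_A = 3.506e19 Hz (from energy = 145 keV, via f = E/h).
f_B = 3.119e15 Hz (from energy = 12.9 eV, via f = E/h).
Ratio = 3.506e19 / 3.119e15 = 1.12e4.

1.12e4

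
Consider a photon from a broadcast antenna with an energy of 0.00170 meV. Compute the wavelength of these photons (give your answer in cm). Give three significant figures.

Convert to SI: E = 0.00170 meV = 2.7237 × 10^-25 J.
For a photon λ = hc/E, so λ = 0.7293 m.
Converting to cm: λ = 72.93 cm ≈ 72.9 cm.

72.9 cm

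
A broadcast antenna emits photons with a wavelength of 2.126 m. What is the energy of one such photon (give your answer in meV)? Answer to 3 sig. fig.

5.83e-4 meV

Take h = 6.62607015e-34 J·s, c = 2.99792458e8 m/s, 1 eV = 1.602176634e-19 J.
The photon relation is E = hc/λ, giving E = 9.344e-26 J.
Converting to meV: E = 5.832e-4 meV ≈ 5.83e-4 meV.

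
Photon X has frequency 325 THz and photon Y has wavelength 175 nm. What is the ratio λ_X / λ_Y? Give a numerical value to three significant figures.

5.27

λ_X = 9.224 × 10^-7 m (from frequency = 325 THz, via λ = c/f).
λ_Y = 1.750 × 10^-7 m (from wavelength = 175 nm, via λ given directly).
Ratio = 9.224 × 10^-7 / 1.750 × 10^-7 = 5.27.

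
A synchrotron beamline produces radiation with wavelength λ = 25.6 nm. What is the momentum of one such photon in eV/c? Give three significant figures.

Use h = 6.62607015e-34 J·s, c = 2.99792458e8 m/s, 1 eV = 1.602176634e-19 J.
In SI units: λ = 25.6 nm = 2.56e-8 m.
For a photon p = h/λ, so p = 2.588e-26 kg·m/s.
Converting to eV/c: p = 48.43 eV/c ≈ 48.4 eV/c.

48.4 eV/c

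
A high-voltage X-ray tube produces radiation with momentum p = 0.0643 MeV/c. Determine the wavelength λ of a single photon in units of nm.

In SI units: p = 0.0643 MeV/c = 3.4364 × 10^-23 kg·m/s.
For a photon λ = h/p, so λ = 1.928 × 10^-11 m.
Converting to nm: λ = 0.01928 nm ≈ 0.0193 nm.

0.0193 nm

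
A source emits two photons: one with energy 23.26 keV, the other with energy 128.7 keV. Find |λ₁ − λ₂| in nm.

0.0437 nm

Using λ = hc/E: λ₁ = 5.3304 × 10^-11 m, λ₂ = 9.6336 × 10^-12 m.
|Δλ| = |5.3304 × 10^-11 − 9.6336 × 10^-12| = 4.37 × 10^-11 m = 0.0437 nm.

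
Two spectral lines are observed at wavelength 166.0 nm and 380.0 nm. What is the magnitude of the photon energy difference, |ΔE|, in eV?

Using E = hc/λ: E₁ = 1.1967·10^-18 J, E₂ = 5.2275·10^-19 J.
|ΔE| = |1.1967·10^-18 − 5.2275·10^-19| = 6.74·10^-19 J = 4.21 eV.

4.21 eV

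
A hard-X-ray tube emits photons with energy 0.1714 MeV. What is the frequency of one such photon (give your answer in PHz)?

4.14·10^4 PHz

Convert to SI: E = 0.1714 MeV = 2.7461·10^-14 J.
The photon relation is f = E/h, giving f = 4.144·10^19 Hz.
Converting to PHz: f = 41440 PHz ≈ 4.14·10^4 PHz.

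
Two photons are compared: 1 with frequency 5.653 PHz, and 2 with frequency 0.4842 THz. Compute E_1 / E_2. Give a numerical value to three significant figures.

1.17·10^4

E_1 = 3.746·10^-18 J (from frequency = 5.653 PHz, via E = hf).
E_2 = 3.208·10^-22 J (from frequency = 0.4842 THz, via E = hf).
Ratio = 3.746·10^-18 / 3.208·10^-22 = 1.17·10^4.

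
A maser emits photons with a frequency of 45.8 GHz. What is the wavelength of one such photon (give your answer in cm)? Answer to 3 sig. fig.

Use c = 2.99792458 × 10^8 m/s.
In SI units: f = 45.8 GHz = 4.58 × 10^10 Hz.
Since λ = c/f for a photon, λ = 0.006546 m.
Converting to cm: λ = 0.6546 cm ≈ 0.655 cm.

0.655 cm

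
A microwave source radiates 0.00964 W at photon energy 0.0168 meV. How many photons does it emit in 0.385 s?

1.38 × 10^21 photons

Total energy: E_total = P·t = 0.00964 × 0.385 = 0.003711 J.
Per-photon energy: E = 2.692 × 10^-24 J.
N = E_total / E_photon = 1.38 × 10^21.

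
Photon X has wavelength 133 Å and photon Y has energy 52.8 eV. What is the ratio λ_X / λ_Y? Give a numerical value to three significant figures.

0.566

λ_X = 1.330e-8 m (from wavelength = 133 Å, via λ given directly).
λ_Y = 2.348e-8 m (from energy = 52.8 eV, via λ = hc/E).
Ratio = 1.330e-8 / 2.348e-8 = 0.566.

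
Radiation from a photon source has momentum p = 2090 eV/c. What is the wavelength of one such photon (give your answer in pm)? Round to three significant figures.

First convert: p = 2090 eV/c = 1.1170e-24 kg·m/s.
For a photon λ = h/p, so λ = 5.932e-10 m.
Converting to pm: λ = 593.2 pm ≈ 593 pm.

593 pm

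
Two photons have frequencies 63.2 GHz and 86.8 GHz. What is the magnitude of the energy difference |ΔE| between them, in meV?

Using E = hf: E₁ = 4.188e-23 J, E₂ = 5.751e-23 J.
|ΔE| = |4.188e-23 − 5.751e-23| = 1.56e-23 J = 0.0976 meV.

0.0976 meV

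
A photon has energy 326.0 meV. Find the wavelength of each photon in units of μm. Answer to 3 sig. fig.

3.80 μm

First convert: E = 326.0 meV = 5.2231 × 10^-20 J.
Since λ = hc/E for a photon, λ = 3.803 × 10^-6 m.
Converting to μm: λ = 3.803 μm ≈ 3.80 μm.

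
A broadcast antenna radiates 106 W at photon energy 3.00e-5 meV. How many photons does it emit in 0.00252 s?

Total energy: E_total = P·t = 106 × 0.00252 = 0.2671 J.
Per-photon energy: E = 4.807e-27 J.
N = E_total / E_photon = 5.56e25.

5.56e25 photons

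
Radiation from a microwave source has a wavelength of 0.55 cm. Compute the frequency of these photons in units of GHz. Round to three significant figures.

(c = 2.99792458 × 10^8 m/s.)
Convert to SI: λ = 0.55 cm = 0.0055 m.
The photon relation is f = c/λ, giving f = 5.451 × 10^10 Hz.
Converting to GHz: f = 54.51 GHz ≈ 54.5 GHz.

54.5 GHz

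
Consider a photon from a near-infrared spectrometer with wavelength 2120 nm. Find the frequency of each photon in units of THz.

(c = 2.99792458e8 m/s.)
First convert: λ = 2120 nm = 2.12e-6 m.
The photon relation is f = c/λ, giving f = 1.414e14 Hz.
Converting to THz: f = 141.4 THz ≈ 141 THz.

141 THz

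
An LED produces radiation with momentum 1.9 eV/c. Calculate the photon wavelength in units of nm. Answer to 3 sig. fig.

First convert: p = 1.9 eV/c = 1.0154 × 10^-27 kg·m/s.
Apply λ = h/p: λ = 6.525 × 10^-7 m.
Converting to nm: λ = 652.5 nm ≈ 653 nm.

653 nm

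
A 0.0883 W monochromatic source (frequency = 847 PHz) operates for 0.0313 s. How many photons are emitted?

Total energy: E_total = P·t = 0.0883 × 0.0313 = 0.002764 J.
Per-photon energy: E = 5.612e-16 J.
N = E_total / E_photon = 4.92e12.

4.92e12 photons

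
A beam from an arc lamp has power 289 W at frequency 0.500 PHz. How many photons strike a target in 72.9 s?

Total energy: E_total = P·t = 289 × 72.9 = 21070 J.
Per-photon energy: E = 3.313e-19 J.
N = E_total / E_photon = 6.36e22.

6.36e22 photons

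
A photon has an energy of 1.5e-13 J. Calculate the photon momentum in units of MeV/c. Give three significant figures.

0.936 MeV/c

Take c = 2.99792458e8 m/s, 1 eV = 1.602176634e-19 J.
Apply p = E/c: p = 5.003e-22 kg·m/s.
Converting to MeV/c: p = 0.9362 MeV/c ≈ 0.936 MeV/c.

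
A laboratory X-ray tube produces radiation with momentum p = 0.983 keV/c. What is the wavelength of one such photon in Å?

Use h = 6.62607015e-34 J·s, c = 2.99792458e8 m/s, 1 eV = 1.602176634e-19 J.
In SI units: p = 0.983 keV/c = 5.2534e-25 kg·m/s.
For a photon λ = h/p, so λ = 1.261e-9 m.
Converting to Å: λ = 12.61 Å ≈ 12.6 Å.

12.6 Å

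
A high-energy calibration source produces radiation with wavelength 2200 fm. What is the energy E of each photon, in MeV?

0.564 MeV

In SI units: λ = 2200 fm = 2.20e-12 m.
The photon relation is E = hc/λ, giving E = 9.029e-14 J.
Converting to MeV: E = 0.5636 MeV ≈ 0.564 MeV.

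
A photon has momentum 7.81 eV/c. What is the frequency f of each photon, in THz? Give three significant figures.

Take h = 6.62607015e-34 J·s, c = 2.99792458e8 m/s, 1 eV = 1.602176634e-19 J.
In SI units: p = 7.81 eV/c = 4.1739e-27 kg·m/s.
Apply f = pc/h: f = 1.888e15 Hz.
Converting to THz: f = 1888 THz ≈ 1890 THz.

1890 THz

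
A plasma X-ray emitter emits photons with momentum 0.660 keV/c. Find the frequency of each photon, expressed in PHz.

(h = 6.62607015e-34 J·s, c = 2.99792458e8 m/s, 1 eV = 1.602176634e-19 J.)
In SI units: p = 0.660 keV/c = 3.5272e-25 kg·m/s.
For a photon f = pc/h, so f = 1.596e17 Hz.
Converting to PHz: f = 159.6 PHz ≈ 160 PHz.

160 PHz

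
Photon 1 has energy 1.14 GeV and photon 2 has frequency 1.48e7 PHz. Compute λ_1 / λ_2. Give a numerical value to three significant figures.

0.0537

λ_1 = 1.088e-15 m (from energy = 1.14 GeV, via λ = hc/E).
λ_2 = 2.026e-14 m (from frequency = 1.48e7 PHz, via λ = c/f).
Ratio = 1.088e-15 / 2.026e-14 = 0.0537.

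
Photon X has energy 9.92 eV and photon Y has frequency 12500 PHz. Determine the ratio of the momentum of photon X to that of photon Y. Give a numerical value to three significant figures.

1.92e-4

p_X = 5.302e-27 kg·m/s (from energy = 9.92 eV, via p = E/c).
p_Y = 2.763e-23 kg·m/s (from frequency = 12500 PHz, via p = hf/c).
Ratio = 5.302e-27 / 2.763e-23 = 1.92e-4.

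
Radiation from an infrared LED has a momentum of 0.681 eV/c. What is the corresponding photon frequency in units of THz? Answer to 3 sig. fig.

165 THz

First convert: p = 0.681 eV/c = 3.6395·10^-28 kg·m/s.
Apply f = pc/h: f = 1.647·10^14 Hz.
Converting to THz: f = 164.7 THz ≈ 165 THz.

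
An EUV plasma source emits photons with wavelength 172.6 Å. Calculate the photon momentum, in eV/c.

Take h = 6.62607015 × 10^-34 J·s, c = 2.99792458 × 10^8 m/s, 1 eV = 1.602176634 × 10^-19 J.
Convert to SI: λ = 172.6 Å = 1.726 × 10^-8 m.
Apply p = h/λ: p = 3.839 × 10^-26 kg·m/s.
Converting to eV/c: p = 71.83 eV/c ≈ 71.8 eV/c.

71.8 eV/c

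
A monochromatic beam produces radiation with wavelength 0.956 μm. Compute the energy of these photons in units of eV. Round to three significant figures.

1.30 eV

In SI units: λ = 0.956 μm = 9.56e-7 m.
Apply E = hc/λ: E = 2.078e-19 J.
Converting to eV: E = 1.297 eV ≈ 1.30 eV.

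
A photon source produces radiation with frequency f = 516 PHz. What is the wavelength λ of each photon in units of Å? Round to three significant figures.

5.81 Å

(c = 2.99792458 × 10^8 m/s.)
Convert to SI: f = 516 PHz = 5.16 × 10^17 Hz.
The photon relation is λ = c/f, giving λ = 5.810 × 10^-10 m.
Converting to Å: λ = 5.810 Å ≈ 5.81 Å.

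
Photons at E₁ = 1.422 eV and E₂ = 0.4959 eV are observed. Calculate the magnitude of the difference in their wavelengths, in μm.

Using λ = hc/E: λ₁ = 8.7190e-7 m, λ₂ = 2.5002e-6 m.
|Δλ| = |8.7190e-7 − 2.5002e-6| = 1.63e-6 m = 1.63 μm.

1.63 μm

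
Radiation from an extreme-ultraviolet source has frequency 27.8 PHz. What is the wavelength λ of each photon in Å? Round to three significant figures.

Use c = 2.99792458e8 m/s.
First convert: f = 27.8 PHz = 2.78e16 Hz.
The photon relation is λ = c/f, giving λ = 1.078e-8 m.
Converting to Å: λ = 107.8 Å ≈ 108 Å.

108 Å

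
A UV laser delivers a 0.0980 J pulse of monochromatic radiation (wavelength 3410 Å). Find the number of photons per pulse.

1.68 × 10^17 photons

Per-photon energy: E = 5.825 × 10^-19 J (from wavelength = 3410 Å).
N = E_total / E_photon = 0.0980 J / 5.825 × 10^-19 J = 1.68 × 10^17.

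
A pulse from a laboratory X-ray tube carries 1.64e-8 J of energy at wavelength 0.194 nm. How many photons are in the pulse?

Per-photon energy: E = 1.024e-15 J (from wavelength = 0.194 nm).
N = E_total / E_photon = 1.64e-8 J / 1.024e-15 J = 1.60e7.

1.60e7 photons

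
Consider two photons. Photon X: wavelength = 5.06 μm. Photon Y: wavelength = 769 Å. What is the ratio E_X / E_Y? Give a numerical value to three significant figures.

E_X = 3.926e-20 J (from wavelength = 5.06 μm, via E = hc/λ).
E_Y = 2.583e-18 J (from wavelength = 769 Å, via E = hc/λ).
Ratio = 3.926e-20 / 2.583e-18 = 0.0152.

0.0152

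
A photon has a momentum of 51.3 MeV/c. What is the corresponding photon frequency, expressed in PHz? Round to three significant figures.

1.24 × 10^7 PHz

Take h = 6.62607015 × 10^-34 J·s, c = 2.99792458 × 10^8 m/s, 1 eV = 1.602176634 × 10^-19 J.
In SI units: p = 51.3 MeV/c = 2.7416 × 10^-20 kg·m/s.
For a photon f = pc/h, so f = 1.240 × 10^22 Hz.
Converting to PHz: f = 1.240 × 10^7 PHz ≈ 1.24 × 10^7 PHz.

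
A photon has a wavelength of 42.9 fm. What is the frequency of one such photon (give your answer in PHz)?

Convert to SI: λ = 42.9 fm = 4.29 × 10^-14 m.
Apply f = c/λ: f = 6.988 × 10^21 Hz.
Converting to PHz: f = 6.988 × 10^6 PHz ≈ 6.99 × 10^6 PHz.

6.99 × 10^6 PHz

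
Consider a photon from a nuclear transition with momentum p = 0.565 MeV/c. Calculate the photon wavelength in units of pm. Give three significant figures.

In SI units: p = 0.565 MeV/c = 3.0195e-22 kg·m/s.
The photon relation is λ = h/p, giving λ = 2.194e-12 m.
Converting to pm: λ = 2.194 pm ≈ 2.19 pm.

2.19 pm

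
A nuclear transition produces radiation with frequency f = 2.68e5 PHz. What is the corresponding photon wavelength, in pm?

1.12 pm

In SI units: f = 2.68e5 PHz = 2.68e20 Hz.
Since λ = c/f for a photon, λ = 1.119e-12 m.
Converting to pm: λ = 1.119 pm ≈ 1.12 pm.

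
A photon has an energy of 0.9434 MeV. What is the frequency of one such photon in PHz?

Use h = 6.62607015e-34 J·s, 1 eV = 1.602176634e-19 J.
First convert: E = 0.9434 MeV = 1.5115e-13 J.
Apply f = E/h: f = 2.281e20 Hz.
Converting to PHz: f = 228100 PHz ≈ 2.28e5 PHz.

2.28e5 PHz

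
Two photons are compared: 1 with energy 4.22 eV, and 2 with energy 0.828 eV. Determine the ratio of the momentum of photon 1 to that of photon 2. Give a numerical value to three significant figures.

p_1 = 2.255e-27 kg·m/s (from energy = 4.22 eV, via p = E/c).
p_2 = 4.425e-28 kg·m/s (from energy = 0.828 eV, via p = E/c).
Ratio = 2.255e-27 / 4.425e-28 = 5.10.

5.10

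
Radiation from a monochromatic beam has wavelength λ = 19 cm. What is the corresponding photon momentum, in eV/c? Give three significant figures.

Convert to SI: λ = 19 cm = 0.19 m.
The photon relation is p = h/λ, giving p = 3.487e-33 kg·m/s.
Converting to eV/c: p = 6.525e-6 eV/c ≈ 6.53e-6 eV/c.

6.53e-6 eV/c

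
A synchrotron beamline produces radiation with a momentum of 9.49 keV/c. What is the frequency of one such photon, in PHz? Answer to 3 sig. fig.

2290 PHz

In SI units: p = 9.49 keV/c = 5.0717 × 10^-24 kg·m/s.
For a photon f = pc/h, so f = 2.295 × 10^18 Hz.
Converting to PHz: f = 2295 PHz ≈ 2290 PHz.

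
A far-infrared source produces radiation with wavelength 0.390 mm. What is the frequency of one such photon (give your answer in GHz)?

769 GHz

(c = 2.99792458e8 m/s.)
In SI units: λ = 0.390 mm = 3.90e-4 m.
For a photon f = c/λ, so f = 7.687e11 Hz.
Converting to GHz: f = 768.7 GHz ≈ 769 GHz.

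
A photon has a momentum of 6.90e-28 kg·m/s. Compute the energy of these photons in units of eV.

For a photon E = pc, so E = 2.069e-19 J.
Converting to eV: E = 1.291 eV ≈ 1.29 eV.

1.29 eV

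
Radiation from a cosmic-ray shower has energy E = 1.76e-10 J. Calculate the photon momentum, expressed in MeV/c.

(c = 2.99792458e8 m/s, 1 eV = 1.602176634e-19 J.)
The photon relation is p = E/c, giving p = 5.871e-19 kg·m/s.
Converting to MeV/c: p = 1099 MeV/c ≈ 1100 MeV/c.

1100 MeV/c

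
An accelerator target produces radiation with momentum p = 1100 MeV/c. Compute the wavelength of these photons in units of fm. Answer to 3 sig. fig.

1.13 fm

In SI units: p = 1100 MeV/c = 5.8787 × 10^-19 kg·m/s.
The photon relation is λ = h/p, giving λ = 1.127 × 10^-15 m.
Converting to fm: λ = 1.127 fm ≈ 1.13 fm.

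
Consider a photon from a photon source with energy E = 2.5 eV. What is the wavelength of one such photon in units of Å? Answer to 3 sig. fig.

4960 Å

Convert to SI: E = 2.5 eV = 4.0054e-19 J.
For a photon λ = hc/E, so λ = 4.959e-7 m.
Converting to Å: λ = 4959 Å ≈ 4960 Å.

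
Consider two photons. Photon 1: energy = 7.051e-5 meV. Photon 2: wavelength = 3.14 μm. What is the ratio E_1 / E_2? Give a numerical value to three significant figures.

E_1 = 1.130e-26 J (from energy = 7.051e-5 meV, via E given directly).
E_2 = 6.326e-20 J (from wavelength = 3.14 μm, via E = hc/λ).
Ratio = 1.130e-26 / 6.326e-20 = 1.79e-7.

1.79e-7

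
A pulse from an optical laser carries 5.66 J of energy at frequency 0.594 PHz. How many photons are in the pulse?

1.44e19 photons

Per-photon energy: E = 3.936e-19 J (from frequency = 0.594 PHz).
N = E_total / E_photon = 5.66 J / 3.936e-19 J = 1.44e19.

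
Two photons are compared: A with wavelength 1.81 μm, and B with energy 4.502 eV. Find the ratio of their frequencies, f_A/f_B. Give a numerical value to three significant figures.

f_A = 1.656 × 10^14 Hz (from wavelength = 1.81 μm, via f = c/λ).
f_B = 1.089 × 10^15 Hz (from energy = 4.502 eV, via f = E/h).
Ratio = 1.656 × 10^14 / 1.089 × 10^15 = 0.152.

0.152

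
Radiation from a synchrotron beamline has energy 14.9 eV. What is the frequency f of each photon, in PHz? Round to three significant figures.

Use h = 6.62607015 × 10^-34 J·s, 1 eV = 1.602176634 × 10^-19 J.
In SI units: E = 14.9 eV = 2.3872 × 10^-18 J.
Apply f = E/h: f = 3.603 × 10^15 Hz.
Converting to PHz: f = 3.603 PHz ≈ 3.60 PHz.

3.60 PHz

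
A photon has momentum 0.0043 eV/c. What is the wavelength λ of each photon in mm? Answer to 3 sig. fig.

(h = 6.62607015 × 10^-34 J·s, c = 2.99792458 × 10^8 m/s, 1 eV = 1.602176634 × 10^-19 J.)
First convert: p = 0.0043 eV/c = 2.2980 × 10^-30 kg·m/s.
Since λ = h/p for a photon, λ = 2.883 × 10^-4 m.
Converting to mm: λ = 0.2883 mm ≈ 0.288 mm.

0.288 mm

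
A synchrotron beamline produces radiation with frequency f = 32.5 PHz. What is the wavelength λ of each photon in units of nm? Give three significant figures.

9.22 nm

Convert to SI: f = 32.5 PHz = 3.25e16 Hz.
Since λ = c/f for a photon, λ = 9.224e-9 m.
Converting to nm: λ = 9.224 nm ≈ 9.22 nm.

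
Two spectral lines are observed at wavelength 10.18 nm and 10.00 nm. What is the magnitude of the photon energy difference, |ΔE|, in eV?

2.19 eV

Using E = hc/λ: E₁ = 1.9513 × 10^-17 J, E₂ = 1.9864 × 10^-17 J.
|ΔE| = |1.9513 × 10^-17 − 1.9864 × 10^-17| = 3.51 × 10^-19 J = 2.19 eV.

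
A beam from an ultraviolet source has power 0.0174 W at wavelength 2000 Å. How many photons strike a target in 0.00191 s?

3.35e13 photons

Total energy: E_total = P·t = 0.0174 × 0.00191 = 3.323e-5 J.
Per-photon energy: E = 9.932e-19 J.
N = E_total / E_photon = 3.35e13.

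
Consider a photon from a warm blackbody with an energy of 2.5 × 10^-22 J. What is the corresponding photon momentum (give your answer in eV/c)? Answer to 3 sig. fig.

1.56 × 10^-3 eV/c

(c = 2.99792458 × 10^8 m/s, 1 eV = 1.602176634 × 10^-19 J.)
Apply p = E/c: p = 8.339 × 10^-31 kg·m/s.
Converting to eV/c: p = 0.001560 eV/c ≈ 1.56 × 10^-3 eV/c.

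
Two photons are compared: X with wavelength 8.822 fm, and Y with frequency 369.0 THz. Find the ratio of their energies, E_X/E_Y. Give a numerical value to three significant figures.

9.21 × 10^7

E_X = 2.252 × 10^-11 J (from wavelength = 8.822 fm, via E = hc/λ).
E_Y = 2.445 × 10^-19 J (from frequency = 369.0 THz, via E = hf).
Ratio = 2.252 × 10^-11 / 2.445 × 10^-19 = 9.21 × 10^7.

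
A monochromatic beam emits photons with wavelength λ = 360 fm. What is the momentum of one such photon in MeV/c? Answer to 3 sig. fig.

Convert to SI: λ = 360 fm = 3.6e-13 m.
For a photon p = h/λ, so p = 1.841e-21 kg·m/s.
Converting to MeV/c: p = 3.444 MeV/c ≈ 3.44 MeV/c.

3.44 MeV/c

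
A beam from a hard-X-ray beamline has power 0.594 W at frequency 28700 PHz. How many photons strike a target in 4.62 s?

1.44e14 photons

Total energy: E_total = P·t = 0.594 × 4.62 = 2.744 J.
Per-photon energy: E = 1.902e-14 J.
N = E_total / E_photon = 1.44e14.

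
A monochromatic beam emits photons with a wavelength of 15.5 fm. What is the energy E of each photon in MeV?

In SI units: λ = 15.5 fm = 1.55e-14 m.
For a photon E = hc/λ, so E = 1.282e-11 J.
Converting to MeV: E = 79.99 MeV ≈ 80.0 MeV.

80.0 MeV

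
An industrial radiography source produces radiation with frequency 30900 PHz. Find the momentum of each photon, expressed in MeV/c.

0.128 MeV/c

(h = 6.62607015·10^-34 J·s, c = 2.99792458·10^8 m/s, 1 eV = 1.602176634·10^-19 J.)
First convert: f = 30900 PHz = 3.09·10^19 Hz.
For a photon p = hf/c, so p = 6.830·10^-23 kg·m/s.
Converting to MeV/c: p = 0.1278 MeV/c ≈ 0.128 MeV/c.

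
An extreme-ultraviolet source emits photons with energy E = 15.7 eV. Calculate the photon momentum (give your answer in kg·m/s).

8.39 × 10^-27 kg·m/s

Use c = 2.99792458 × 10^8 m/s, 1 eV = 1.602176634 × 10^-19 J.
In SI units: E = 15.7 eV = 2.5154 × 10^-18 J.
The photon relation is p = E/c, giving p = 8.391 × 10^-27 kg·m/s.
So p ≈ 8.39 × 10^-27 kg·m/s.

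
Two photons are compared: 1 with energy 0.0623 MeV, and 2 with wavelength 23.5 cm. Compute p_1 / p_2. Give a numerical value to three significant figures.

p_1 = 3.329e-23 kg·m/s (from energy = 0.0623 MeV, via p = E/c).
p_2 = 2.820e-33 kg·m/s (from wavelength = 23.5 cm, via p = h/λ).
Ratio = 3.329e-23 / 2.820e-33 = 1.18e10.

1.18e10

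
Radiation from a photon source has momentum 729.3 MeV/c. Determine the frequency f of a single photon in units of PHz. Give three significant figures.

Convert to SI: p = 729.3 MeV/c = 3.8976e-19 kg·m/s.
Apply f = pc/h: f = 1.763e23 Hz.
Converting to PHz: f = 1.763e8 PHz ≈ 1.76e8 PHz.

1.76e8 PHz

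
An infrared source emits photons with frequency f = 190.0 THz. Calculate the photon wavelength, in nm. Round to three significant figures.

1580 nm

Use c = 2.99792458e8 m/s.
First convert: f = 190.0 THz = 1.900e14 Hz.
The photon relation is λ = c/f, giving λ = 1.578e-6 m.
Converting to nm: λ = 1578 nm ≈ 1580 nm.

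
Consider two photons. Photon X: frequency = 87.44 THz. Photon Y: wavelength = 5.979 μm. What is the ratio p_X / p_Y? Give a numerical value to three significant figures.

p_X = 1.933·10^-28 kg·m/s (from frequency = 87.44 THz, via p = hf/c).
p_Y = 1.108·10^-28 kg·m/s (from wavelength = 5.979 μm, via p = h/λ).
Ratio = 1.933·10^-28 / 1.108·10^-28 = 1.74.

1.74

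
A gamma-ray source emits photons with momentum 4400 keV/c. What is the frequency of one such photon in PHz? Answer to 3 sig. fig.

1.06e6 PHz

Take h = 6.62607015e-34 J·s, c = 2.99792458e8 m/s, 1 eV = 1.602176634e-19 J.
First convert: p = 4400 keV/c = 2.3515e-21 kg·m/s.
For a photon f = pc/h, so f = 1.064e21 Hz.
Converting to PHz: f = 1.064e6 PHz ≈ 1.06e6 PHz.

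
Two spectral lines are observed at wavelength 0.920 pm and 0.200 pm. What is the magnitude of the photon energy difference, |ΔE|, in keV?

Using E = hc/λ: E₁ = 2.159e-13 J, E₂ = 9.932e-13 J.
|ΔE| = |2.159e-13 − 9.932e-13| = 7.77e-13 J = 4850 keV.

4850 keV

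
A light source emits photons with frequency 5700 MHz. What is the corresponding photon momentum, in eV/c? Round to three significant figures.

First convert: f = 5700 MHz = 5.7e9 Hz.
Since p = hf/c for a photon, p = 1.260e-32 kg·m/s.
Converting to eV/c: p = 2.357e-5 eV/c ≈ 2.36e-5 eV/c.

2.36e-5 eV/c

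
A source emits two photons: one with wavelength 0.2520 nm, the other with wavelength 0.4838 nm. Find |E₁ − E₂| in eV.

Using E = hc/λ: E₁ = 7.8827·10^-16 J, E₂ = 4.1059·10^-16 J.
|ΔE| = |7.8827·10^-16 − 4.1059·10^-16| = 3.78·10^-16 J = 2360 eV.

2360 eV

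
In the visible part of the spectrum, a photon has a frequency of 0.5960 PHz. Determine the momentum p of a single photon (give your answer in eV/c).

2.46 eV/c

(h = 6.62607015e-34 J·s, c = 2.99792458e8 m/s, 1 eV = 1.602176634e-19 J.)
Convert to SI: f = 0.5960 PHz = 5.960e14 Hz.
Since p = hf/c for a photon, p = 1.317e-27 kg·m/s.
Converting to eV/c: p = 2.465 eV/c ≈ 2.46 eV/c.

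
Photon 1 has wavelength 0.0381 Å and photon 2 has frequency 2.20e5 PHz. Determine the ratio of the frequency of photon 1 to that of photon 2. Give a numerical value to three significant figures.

f_1 = 7.869e19 Hz (from wavelength = 0.0381 Å, via f = c/λ).
f_2 = 2.200e20 Hz (from frequency = 2.20e5 PHz, via f given directly).
Ratio = 7.869e19 / 2.200e20 = 0.358.

0.358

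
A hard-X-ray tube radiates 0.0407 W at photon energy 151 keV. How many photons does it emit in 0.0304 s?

Total energy: E_total = P·t = 0.0407 × 0.0304 = 0.001237 J.
Per-photon energy: E = 2.419 × 10^-14 J.
N = E_total / E_photon = 5.11 × 10^10.

5.11 × 10^10 photons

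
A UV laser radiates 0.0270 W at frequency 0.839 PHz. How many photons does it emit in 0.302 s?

Total energy: E_total = P·t = 0.0270 × 0.302 = 0.008154 J.
Per-photon energy: E = 5.559e-19 J.
N = E_total / E_photon = 1.47e16.

1.47e16 photons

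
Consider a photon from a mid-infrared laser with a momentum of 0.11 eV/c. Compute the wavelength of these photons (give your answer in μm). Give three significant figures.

11.3 μm

First convert: p = 0.11 eV/c = 5.8787 × 10^-29 kg·m/s.
For a photon λ = h/p, so λ = 1.127 × 10^-5 m.
Converting to μm: λ = 11.27 μm ≈ 11.3 μm.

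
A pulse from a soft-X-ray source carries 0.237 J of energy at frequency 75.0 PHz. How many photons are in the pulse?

4.77e15 photons

Per-photon energy: E = 4.970e-17 J (from frequency = 75.0 PHz).
N = E_total / E_photon = 0.237 J / 4.970e-17 J = 4.77e15.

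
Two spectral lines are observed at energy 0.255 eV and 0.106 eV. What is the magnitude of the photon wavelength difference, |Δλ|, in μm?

Using λ = hc/E: λ₁ = 4.862e-6 m, λ₂ = 1.170e-5 m.
|Δλ| = |4.862e-6 − 1.170e-5| = 6.83e-6 m = 6.83 μm.

6.83 μm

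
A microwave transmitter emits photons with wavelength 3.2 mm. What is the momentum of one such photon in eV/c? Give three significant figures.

3.87e-4 eV/c

Take h = 6.62607015e-34 J·s, c = 2.99792458e8 m/s, 1 eV = 1.602176634e-19 J.
Convert to SI: λ = 3.2 mm = 0.0032 m.
Apply p = h/λ: p = 2.071e-31 kg·m/s.
Converting to eV/c: p = 3.875e-4 eV/c ≈ 3.87e-4 eV/c.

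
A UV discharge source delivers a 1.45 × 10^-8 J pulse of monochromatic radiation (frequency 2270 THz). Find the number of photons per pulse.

Per-photon energy: E = 1.504 × 10^-18 J (from frequency = 2270 THz).
N = E_total / E_photon = 1.45 × 10^-8 J / 1.504 × 10^-18 J = 9.64 × 10^9.

9.64 × 10^9 photons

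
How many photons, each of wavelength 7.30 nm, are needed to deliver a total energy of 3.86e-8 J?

Per-photon energy: E = 2.721e-17 J (from wavelength = 7.30 nm).
N = E_total / E_photon = 3.86e-8 J / 2.721e-17 J = 1.42e9.

1.42e9 photons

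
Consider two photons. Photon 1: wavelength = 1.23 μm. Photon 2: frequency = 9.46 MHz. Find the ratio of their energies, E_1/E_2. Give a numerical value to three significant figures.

E_1 = 1.615·10^-19 J (from wavelength = 1.23 μm, via E = hc/λ).
E_2 = 6.268·10^-27 J (from frequency = 9.46 MHz, via E = hf).
Ratio = 1.615·10^-19 / 6.268·10^-27 = 2.58·10^7.

2.58·10^7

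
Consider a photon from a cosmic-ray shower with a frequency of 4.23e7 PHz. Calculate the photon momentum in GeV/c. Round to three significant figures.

Use h = 6.62607015e-34 J·s, c = 2.99792458e8 m/s, 1 eV = 1.602176634e-19 J.
Convert to SI: f = 4.23e7 PHz = 4.23e22 Hz.
Since p = hf/c for a photon, p = 9.349e-20 kg·m/s.
Converting to GeV/c: p = 0.1749 GeV/c ≈ 0.175 GeV/c.

0.175 GeV/c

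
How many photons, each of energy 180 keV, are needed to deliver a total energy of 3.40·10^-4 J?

1.18·10^10 photons

Per-photon energy: E = 2.884·10^-14 J (from energy = 180 keV).
N = E_total / E_photon = 3.40·10^-4 J / 2.884·10^-14 J = 1.18·10^10.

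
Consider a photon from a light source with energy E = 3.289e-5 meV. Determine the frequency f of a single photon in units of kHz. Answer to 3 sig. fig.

7950 kHz

Use h = 6.62607015e-34 J·s, 1 eV = 1.602176634e-19 J.
Convert to SI: E = 3.289e-5 meV = 5.2696e-27 J.
Since f = E/h for a photon, f = 7.953e6 Hz.
Converting to kHz: f = 7953 kHz ≈ 7950 kHz.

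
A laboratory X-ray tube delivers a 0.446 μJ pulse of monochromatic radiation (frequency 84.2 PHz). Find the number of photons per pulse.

7.99 × 10^9 photons

Per-photon energy: E = 5.579 × 10^-17 J (from frequency = 84.2 PHz).
N = E_total / E_photon = 4.46 × 10^-7 J / 5.579 × 10^-17 J = 7.99 × 10^9.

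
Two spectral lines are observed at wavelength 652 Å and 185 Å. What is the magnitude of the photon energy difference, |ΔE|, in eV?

48.0 eV

Using E = hc/λ: E₁ = 3.047·10^-18 J, E₂ = 1.074·10^-17 J.
|ΔE| = |3.047·10^-18 − 1.074·10^-17| = 7.69·10^-18 J = 48.0 eV.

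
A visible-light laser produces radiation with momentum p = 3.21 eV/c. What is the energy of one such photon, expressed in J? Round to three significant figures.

Convert to SI: p = 3.21 eV/c = 1.7155 × 10^-27 kg·m/s.
Since E = pc for a photon, E = 5.143 × 10^-19 J.
So E ≈ 5.14 × 10^-19 J.

5.14 × 10^-19 J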